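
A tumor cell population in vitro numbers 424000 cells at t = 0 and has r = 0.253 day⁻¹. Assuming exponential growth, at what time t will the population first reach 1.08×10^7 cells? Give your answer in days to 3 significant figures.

Set N₀·e^(rt) = 1.08×10^7: e^(0.253·t) = 1.08×10^7/424000 = 25.472.
0.253·t = ln(25.472) = 3.2376, so t = 3.2376/0.253 = 12.797.

12.8 days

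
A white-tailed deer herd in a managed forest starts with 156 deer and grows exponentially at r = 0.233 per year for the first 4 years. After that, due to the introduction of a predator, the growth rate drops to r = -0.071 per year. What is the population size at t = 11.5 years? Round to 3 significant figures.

233 deer

Phase 1: N(4) = 156·e^(0.233×4) = 156·e^0.932 = 396.175.
Phase 2 runs for 11.5 − 4 = 7.5 years at r = -0.071.
N(11.5) = 396.175·e^(-0.071×7.5) = 396.175·e^-0.5325 = 232.608.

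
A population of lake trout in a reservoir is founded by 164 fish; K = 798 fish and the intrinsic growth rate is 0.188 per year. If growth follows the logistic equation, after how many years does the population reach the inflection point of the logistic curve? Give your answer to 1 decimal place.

Logistic growth is fastest at N = K/2 = 399.
A = (K − N₀)/N₀ = 3.8659. Set K/(1 + A·e^(−rt)) = K/2 → A·e^(−rt) = 1.
e^(−0.188t) = 1/3.8659 = 0.258675, so t = ln(3.8659)/0.188 = 1.3522/0.188 = 7.1925.

7.2 years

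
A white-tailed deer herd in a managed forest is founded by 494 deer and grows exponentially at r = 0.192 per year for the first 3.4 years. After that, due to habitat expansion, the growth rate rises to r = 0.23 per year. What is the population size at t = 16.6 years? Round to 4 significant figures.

Phase 1: N(3.4) = 494·e^(0.192×3.4) = 494·e^0.6528 = 948.93.
Phase 2 runs for 16.6 − 3.4 = 13.2 years at r = 0.23.
N(16.6) = 948.93·e^(0.23×13.2) = 948.93·e^3.036 = 19758.4.

19760 deer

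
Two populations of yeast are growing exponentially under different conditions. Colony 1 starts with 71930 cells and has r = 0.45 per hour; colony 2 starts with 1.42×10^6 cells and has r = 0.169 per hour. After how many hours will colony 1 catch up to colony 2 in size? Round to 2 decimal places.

Set 71930·e^(0.45t) = 1.42×10^6·e^(0.169t).
e^((0.45 − 0.169)t) = 1.42×10^6/71930 → e^(0.281·t) = 19.741.
0.281·t = ln(19.741) = 2.9827, so t = 2.9827/0.281 = 10.615.

10.61 hours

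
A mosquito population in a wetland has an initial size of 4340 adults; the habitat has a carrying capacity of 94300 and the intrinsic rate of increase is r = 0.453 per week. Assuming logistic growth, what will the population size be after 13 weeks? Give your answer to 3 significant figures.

89200 adults

A = (K − N₀)/N₀ = (94300 − 4340)/4340 = 20.728.
N(t) = K/(1 + A·e^(−rt)) = 94300/(1 + 20.728×e^(−0.453×13)).
e^(−5.889) = 0.0027697; denominator = 1 + 20.728×0.0027697 = 1.0574.
N = 94300/1.0574 = 89180.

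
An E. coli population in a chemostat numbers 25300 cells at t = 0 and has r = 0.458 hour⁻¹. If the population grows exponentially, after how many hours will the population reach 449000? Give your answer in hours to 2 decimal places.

Set N₀·e^(rt) = 449000: e^(0.458·t) = 449000/25300 = 17.747.
0.458·t = ln(17.747) = 2.8762, so t = 2.8762/0.458 = 6.28.

6.28 hours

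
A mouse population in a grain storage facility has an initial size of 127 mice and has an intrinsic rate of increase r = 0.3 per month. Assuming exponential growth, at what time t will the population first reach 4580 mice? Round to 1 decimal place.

Set N₀·e^(rt) = 4580: e^(0.3·t) = 4580/127 = 36.063.
0.3·t = ln(36.063) = 3.5853, so t = 3.5853/0.3 = 11.951.

12.0 months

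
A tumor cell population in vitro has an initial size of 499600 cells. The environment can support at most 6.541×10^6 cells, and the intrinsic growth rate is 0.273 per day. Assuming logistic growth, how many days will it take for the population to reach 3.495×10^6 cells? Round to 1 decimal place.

A = (K − N₀)/N₀ = (6.541×10^6 − 499600)/499600 = 12.092.
Solve 6.541×10^6/(1 + 12.092·e^(−0.273t)) = 3.495×10^6: 1 + 12.092·e^(−0.273t) = 1.8715, so e^(−0.273t) = 0.0720722.
−0.273·t = ln(0.0720722) = -2.6301, so t = 2.6301/0.273 = 9.634.

9.6 days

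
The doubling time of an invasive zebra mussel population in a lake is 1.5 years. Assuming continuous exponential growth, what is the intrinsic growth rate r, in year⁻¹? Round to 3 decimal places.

r = ln(2)/t_d = 0.6931/1.5 = 0.4621.

0.462 per year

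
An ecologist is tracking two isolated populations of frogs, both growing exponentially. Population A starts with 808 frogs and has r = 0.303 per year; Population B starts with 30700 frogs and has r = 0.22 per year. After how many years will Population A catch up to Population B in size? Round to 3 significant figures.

Set 808·e^(0.303t) = 30700·e^(0.22t).
e^((0.303 − 0.22)t) = 30700/808 → e^(0.083·t) = 37.995.
0.083·t = ln(37.995) = 3.6375, so t = 3.6375/0.083 = 43.825.

43.8 years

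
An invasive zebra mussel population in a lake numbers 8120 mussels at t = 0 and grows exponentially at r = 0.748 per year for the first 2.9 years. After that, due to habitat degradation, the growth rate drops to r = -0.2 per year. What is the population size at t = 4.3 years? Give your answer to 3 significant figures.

53700 mussels

Phase 1: N(2.9) = 8120·e^(0.748×2.9) = 8120·e^2.169 = 71060.4.
Phase 2 runs for 4.3 − 2.9 = 1.4 years at r = -0.2.
N(4.3) = 71060.4·e^(-0.2×1.4) = 71060.4·e^-0.28 = 53706.3.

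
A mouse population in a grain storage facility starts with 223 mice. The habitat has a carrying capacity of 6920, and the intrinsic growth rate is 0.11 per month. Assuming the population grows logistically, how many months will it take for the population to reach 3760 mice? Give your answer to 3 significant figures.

A = (K − N₀)/N₀ = (6920 − 223)/223 = 30.031.
Solve 6920/(1 + 30.031·e^(−0.11t)) = 3760: 1 + 30.031·e^(−0.11t) = 1.8404, so e^(−0.11t) = 0.0279849.
−0.11·t = ln(0.0279849) = -3.5761, so t = 3.5761/0.11 = 32.51.

32.5 months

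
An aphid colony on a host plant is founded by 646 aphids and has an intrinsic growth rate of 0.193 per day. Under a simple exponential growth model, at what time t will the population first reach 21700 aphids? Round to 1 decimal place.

18.2 days

Set N₀·e^(rt) = 21700: e^(0.193·t) = 21700/646 = 33.591.
0.193·t = ln(33.591) = 3.5143, so t = 3.5143/0.193 = 18.209.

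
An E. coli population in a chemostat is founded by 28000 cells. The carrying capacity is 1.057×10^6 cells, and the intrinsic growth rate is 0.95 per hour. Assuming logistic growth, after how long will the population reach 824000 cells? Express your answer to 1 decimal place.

5.1 hours

A = (K − N₀)/N₀ = (1.057×10^6 − 28000)/28000 = 36.75.
Solve 1.057×10^6/(1 + 36.75·e^(−0.95t)) = 824000: 1 + 36.75·e^(−0.95t) = 1.2828, so e^(−0.95t) = 0.00769434.
−0.95·t = ln(0.00769434) = -4.8673, so t = 4.8673/0.95 = 5.1234.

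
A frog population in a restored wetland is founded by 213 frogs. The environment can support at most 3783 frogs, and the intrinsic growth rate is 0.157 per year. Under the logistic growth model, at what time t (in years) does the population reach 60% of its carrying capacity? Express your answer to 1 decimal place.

A = (K − N₀)/N₀ = (3783 − 213)/213 = 16.761.
Solve 3783/(1 + 16.761·e^(−0.157t)) = 2269.8: 1 + 16.761·e^(−0.157t) = 1.6667, so e^(−0.157t) = 0.0397759.
−0.157·t = ln(0.0397759) = -3.2245, so t = 3.2245/0.157 = 20.538.

20.5 years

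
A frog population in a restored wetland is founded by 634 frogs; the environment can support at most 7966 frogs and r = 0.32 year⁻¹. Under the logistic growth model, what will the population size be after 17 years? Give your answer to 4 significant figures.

A = (K − N₀)/N₀ = (7966 − 634)/634 = 11.565.
N(t) = K/(1 + A·e^(−rt)) = 7966/(1 + 11.565×e^(−0.32×17)).
e^(−5.44) = 0.0043395; denominator = 1 + 11.565×0.0043395 = 1.0502.
N = 7966/1.0502 = 7585.33.

7585 frogs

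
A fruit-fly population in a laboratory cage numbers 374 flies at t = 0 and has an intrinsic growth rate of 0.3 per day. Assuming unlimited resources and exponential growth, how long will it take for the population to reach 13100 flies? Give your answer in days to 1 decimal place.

Set N₀·e^(rt) = 13100: e^(0.3·t) = 13100/374 = 35.027.
0.3·t = ln(35.027) = 3.5561, so t = 3.5561/0.3 = 11.854.

11.9 days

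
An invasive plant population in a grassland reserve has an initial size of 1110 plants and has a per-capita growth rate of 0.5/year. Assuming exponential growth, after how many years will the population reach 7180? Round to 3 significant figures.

Set N₀·e^(rt) = 7180: e^(0.5·t) = 7180/1110 = 6.4685.
0.5·t = ln(6.4685) = 1.8669, so t = 1.8669/0.5 = 3.7339.

3.73 years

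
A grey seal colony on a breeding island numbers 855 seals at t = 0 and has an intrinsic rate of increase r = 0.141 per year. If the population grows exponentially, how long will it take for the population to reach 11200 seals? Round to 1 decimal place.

Set N₀·e^(rt) = 11200: e^(0.141·t) = 11200/855 = 13.099.
0.141·t = ln(13.099) = 2.5726, so t = 2.5726/0.141 = 18.245.

18.2 years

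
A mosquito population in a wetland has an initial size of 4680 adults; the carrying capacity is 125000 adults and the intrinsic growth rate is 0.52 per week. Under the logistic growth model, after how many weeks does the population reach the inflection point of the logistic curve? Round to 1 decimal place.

Logistic growth is fastest at N = K/2 = 62500.
A = (K − N₀)/N₀ = 25.709. Set K/(1 + A·e^(−rt)) = K/2 → A·e^(−rt) = 1.
e^(−0.52t) = 1/25.709 = 0.0388963, so t = ln(25.709)/0.52 = 3.2469/0.52 = 6.244.

6.2 weeks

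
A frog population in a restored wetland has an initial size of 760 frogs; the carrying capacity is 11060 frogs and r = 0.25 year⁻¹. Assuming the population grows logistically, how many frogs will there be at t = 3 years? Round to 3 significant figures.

1490 frogs

A = (K − N₀)/N₀ = (11060 − 760)/760 = 13.553.
N(t) = K/(1 + A·e^(−rt)) = 11060/(1 + 13.553×e^(−0.25×3)).
e^(−0.75) = 0.47237; denominator = 1 + 13.553×0.47237 = 7.4018.
N = 11060/7.4018 = 1494.23.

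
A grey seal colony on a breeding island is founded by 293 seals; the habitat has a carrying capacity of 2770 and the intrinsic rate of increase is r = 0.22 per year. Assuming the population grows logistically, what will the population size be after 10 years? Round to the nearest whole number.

1430 seals

A = (K − N₀)/N₀ = (2770 − 293)/293 = 8.4539.
N(t) = K/(1 + A·e^(−rt)) = 2770/(1 + 8.4539×e^(−0.22×10)).
e^(−2.2) = 0.1108; denominator = 1 + 8.4539×0.1108 = 1.9367.
N = 2770/1.9367 = 1430.25.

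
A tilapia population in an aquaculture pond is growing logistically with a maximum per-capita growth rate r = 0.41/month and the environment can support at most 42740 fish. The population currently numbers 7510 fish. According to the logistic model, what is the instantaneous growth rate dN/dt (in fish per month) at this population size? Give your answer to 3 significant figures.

2540 fish per month

dN/dt = rN(1 − N/K) = 0.41 × 7510 × (1 − 7510/42740).
1 − 7510/42740 = 0.82429; dN/dt = 0.41 × 7510 × 0.82429 = 2538.1.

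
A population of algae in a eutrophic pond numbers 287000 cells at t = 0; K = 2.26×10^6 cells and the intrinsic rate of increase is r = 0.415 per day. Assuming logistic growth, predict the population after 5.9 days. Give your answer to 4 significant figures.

1418000 cells

A = (K − N₀)/N₀ = (2.26×10^6 − 287000)/287000 = 6.8746.
N(t) = K/(1 + A·e^(−rt)) = 2.26×10^6/(1 + 6.8746×e^(−0.415×5.9)).
e^(−2.449) = 0.086423; denominator = 1 + 6.8746×0.086423 = 1.5941.
N = 2.26×10^6/1.5941 = 1.417709×10^6.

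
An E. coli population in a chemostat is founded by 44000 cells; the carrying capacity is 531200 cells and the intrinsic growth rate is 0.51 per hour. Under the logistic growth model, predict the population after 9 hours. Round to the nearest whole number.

A = (K − N₀)/N₀ = (531200 − 44000)/44000 = 11.073.
N(t) = K/(1 + A·e^(−rt)) = 531200/(1 + 11.073×e^(−0.51×9)).
e^(−4.59) = 0.010153; denominator = 1 + 11.073×0.010153 = 1.1124.
N = 531200/1.1124 = 477518.

477518 cells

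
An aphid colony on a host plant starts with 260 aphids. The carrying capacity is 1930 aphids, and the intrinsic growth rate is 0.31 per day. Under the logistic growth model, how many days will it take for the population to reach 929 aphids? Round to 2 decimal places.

A = (K − N₀)/N₀ = (1930 − 260)/260 = 6.4231.
Solve 1930/(1 + 6.4231·e^(−0.31t)) = 929: 1 + 6.4231·e^(−0.31t) = 2.0775, so e^(−0.31t) = 0.167755.
−0.31·t = ln(0.167755) = -1.7853, so t = 1.7853/0.31 = 5.7589.

5.76 days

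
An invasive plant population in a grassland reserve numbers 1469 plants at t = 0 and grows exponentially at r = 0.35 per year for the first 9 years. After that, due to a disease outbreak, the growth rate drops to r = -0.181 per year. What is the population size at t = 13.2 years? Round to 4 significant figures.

Phase 1: N(9) = 1469·e^(0.35×9) = 1469·e^3.15 = 34280.7.
Phase 2 runs for 13.2 − 9 = 4.2 years at r = -0.181.
N(13.2) = 34280.7·e^(-0.181×4.2) = 34280.7·e^-0.7602 = 16028.7.

16030 plants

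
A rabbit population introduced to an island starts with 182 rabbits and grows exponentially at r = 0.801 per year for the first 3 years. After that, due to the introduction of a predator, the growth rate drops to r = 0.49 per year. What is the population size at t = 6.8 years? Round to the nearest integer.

Phase 1: N(3) = 182·e^(0.801×3) = 182·e^2.403 = 2012.25.
Phase 2 runs for 6.8 − 3 = 3.8 years at r = 0.49.
N(6.8) = 2012.25·e^(0.49×3.8) = 2012.25·e^1.862 = 12952.

12952 rabbits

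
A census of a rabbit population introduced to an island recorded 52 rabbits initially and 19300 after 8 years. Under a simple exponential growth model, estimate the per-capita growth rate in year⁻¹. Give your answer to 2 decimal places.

0.74 per year

From N(t) = N₀·e^(rt): e^(r·8) = 19300/52 = 371.15.
r·8 = ln(371.15) = 5.9166, so r = 5.9166/8 = 0.73958.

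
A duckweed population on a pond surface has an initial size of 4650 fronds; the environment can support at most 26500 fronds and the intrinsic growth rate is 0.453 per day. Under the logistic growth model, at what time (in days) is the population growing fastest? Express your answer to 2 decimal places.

Logistic growth is fastest at N = K/2 = 13250.
A = (K − N₀)/N₀ = 4.6989. Set K/(1 + A·e^(−rt)) = K/2 → A·e^(−rt) = 1.
e^(−0.453t) = 1/4.6989 = 0.212815, so t = ln(4.6989)/0.453 = 1.5473/0.453 = 3.4157.

3.42 days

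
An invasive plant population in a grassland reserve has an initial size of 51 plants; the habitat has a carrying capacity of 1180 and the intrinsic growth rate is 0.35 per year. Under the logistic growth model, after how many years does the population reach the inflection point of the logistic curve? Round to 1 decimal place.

Logistic growth is fastest at N = K/2 = 590.
A = (K − N₀)/N₀ = 22.137. Set K/(1 + A·e^(−rt)) = K/2 → A·e^(−rt) = 1.
e^(−0.35t) = 1/22.137 = 0.0451727, so t = ln(22.137)/0.35 = 3.0973/0.35 = 8.8493.

8.8 years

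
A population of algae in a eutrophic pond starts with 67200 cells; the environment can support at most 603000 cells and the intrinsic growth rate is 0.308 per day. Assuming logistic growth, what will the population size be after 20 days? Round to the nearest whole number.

A = (K − N₀)/N₀ = (603000 − 67200)/67200 = 7.9732.
N(t) = K/(1 + A·e^(−rt)) = 603000/(1 + 7.9732×e^(−0.308×20)).
e^(−6.16) = 0.0021123; denominator = 1 + 7.9732×0.0021123 = 1.0168.
N = 603000/1.0168 = 593013.

593013 cells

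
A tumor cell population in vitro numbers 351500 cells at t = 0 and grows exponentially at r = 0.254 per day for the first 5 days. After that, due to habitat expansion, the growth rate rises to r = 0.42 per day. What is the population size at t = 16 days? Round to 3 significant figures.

Phase 1: N(5) = 351500·e^(0.254×5) = 351500·e^1.27 = 1.25164×10^6.
Phase 2 runs for 16 − 5 = 11 days at r = 0.42.
N(16) = 1.25164×10^6·e^(0.42×11) = 1.25164×10^6·e^4.62 = 1.27034×10^8.

127000000 cells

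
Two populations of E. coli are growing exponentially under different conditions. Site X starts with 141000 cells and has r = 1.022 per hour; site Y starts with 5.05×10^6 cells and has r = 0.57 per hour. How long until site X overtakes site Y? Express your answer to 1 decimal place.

Set 141000·e^(1.022t) = 5.05×10^6·e^(0.57t).
e^((1.022 − 0.57)t) = 5.05×10^6/141000 → e^(0.452·t) = 35.816.
0.452·t = ln(35.816) = 3.5784, so t = 3.5784/0.452 = 7.9168.

7.9 hours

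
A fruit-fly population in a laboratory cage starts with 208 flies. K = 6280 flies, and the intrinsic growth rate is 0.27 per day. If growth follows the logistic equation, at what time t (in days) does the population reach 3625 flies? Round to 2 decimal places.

A = (K − N₀)/N₀ = (6280 − 208)/208 = 29.192.
Solve 6280/(1 + 29.192·e^(−0.27t)) = 3625: 1 + 29.192·e^(−0.27t) = 1.7324, so e^(−0.27t) = 0.0250893.
−0.27·t = ln(0.0250893) = -3.6853, so t = 3.6853/0.27 = 13.649.

13.65 days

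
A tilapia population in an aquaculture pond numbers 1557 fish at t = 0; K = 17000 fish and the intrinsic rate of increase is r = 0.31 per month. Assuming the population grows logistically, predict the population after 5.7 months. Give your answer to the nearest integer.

6309 fish

A = (K − N₀)/N₀ = (17000 − 1557)/1557 = 9.9184.
N(t) = K/(1 + A·e^(−rt)) = 17000/(1 + 9.9184×e^(−0.31×5.7)).
e^(−1.767) = 0.17084; denominator = 1 + 9.9184×0.17084 = 2.6945.
N = 17000/2.6945 = 6309.12.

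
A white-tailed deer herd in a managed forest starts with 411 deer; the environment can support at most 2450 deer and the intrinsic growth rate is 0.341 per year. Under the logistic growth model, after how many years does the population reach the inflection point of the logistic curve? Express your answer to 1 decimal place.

Logistic growth is fastest at N = K/2 = 1225.
A = (K − N₀)/N₀ = 4.9611. Set K/(1 + A·e^(−rt)) = K/2 → A·e^(−rt) = 1.
e^(−0.341t) = 1/4.9611 = 0.201569, so t = ln(4.9611)/0.341 = 1.6016/0.341 = 4.6968.

4.7 years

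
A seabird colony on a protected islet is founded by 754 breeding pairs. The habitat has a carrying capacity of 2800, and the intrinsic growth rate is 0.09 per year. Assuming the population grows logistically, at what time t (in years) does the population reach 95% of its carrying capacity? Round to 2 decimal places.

43.81 years

A = (K − N₀)/N₀ = (2800 − 754)/754 = 2.7135.
Solve 2800/(1 + 2.7135·e^(−0.09t)) = 2660: 1 + 2.7135·e^(−0.09t) = 1.0526, so e^(−0.09t) = 0.019396.
−0.09·t = ln(0.019396) = -3.9427, so t = 3.9427/0.09 = 43.808.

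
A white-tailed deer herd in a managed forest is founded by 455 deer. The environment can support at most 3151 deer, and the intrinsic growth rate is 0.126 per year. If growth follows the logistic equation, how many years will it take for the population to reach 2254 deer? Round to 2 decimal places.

A = (K − N₀)/N₀ = (3151 − 455)/455 = 5.9253.
Solve 3151/(1 + 5.9253·e^(−0.126t)) = 2254: 1 + 5.9253·e^(−0.126t) = 1.398, so e^(−0.126t) = 0.067163.
−0.126·t = ln(0.067163) = -2.7006, so t = 2.7006/0.126 = 21.434.

21.43 years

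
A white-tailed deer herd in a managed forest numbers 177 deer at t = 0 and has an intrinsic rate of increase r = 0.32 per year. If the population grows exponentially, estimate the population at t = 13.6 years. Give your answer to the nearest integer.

N(t) = N₀·e^(rt) = 177 × e^(0.32×13.6) = 177 × e^4.352.
e^4.352 ≈ 77.634, so N ≈ 177 × 77.634 = 13741.1.

13741 deer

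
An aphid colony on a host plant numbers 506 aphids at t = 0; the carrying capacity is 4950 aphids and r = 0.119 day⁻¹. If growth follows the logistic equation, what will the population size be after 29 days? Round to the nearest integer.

A = (K − N₀)/N₀ = (4950 − 506)/506 = 8.7826.
N(t) = K/(1 + A·e^(−rt)) = 4950/(1 + 8.7826×e^(−0.119×29)).
e^(−3.451) = 0.031714; denominator = 1 + 8.7826×0.031714 = 1.2785.
N = 4950/1.2785 = 3871.63.

3872 aphids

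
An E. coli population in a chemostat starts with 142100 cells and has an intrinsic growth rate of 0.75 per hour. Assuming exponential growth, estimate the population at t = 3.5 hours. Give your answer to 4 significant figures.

1962000 cells

N(t) = N₀·e^(rt) = 142100 × e^(0.75×3.5) = 142100 × e^2.625.
e^2.625 ≈ 13.805, so N ≈ 142100 × 13.805 = 1.96163×10^6.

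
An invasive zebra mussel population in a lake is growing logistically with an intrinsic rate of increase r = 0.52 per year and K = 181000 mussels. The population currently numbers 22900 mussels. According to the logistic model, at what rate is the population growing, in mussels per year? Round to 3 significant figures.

dN/dt = rN(1 − N/K) = 0.52 × 22900 × (1 − 22900/181000).
1 − 22900/181000 = 0.87348; dN/dt = 0.52 × 22900 × 0.87348 = 10401.

10400 mussels per year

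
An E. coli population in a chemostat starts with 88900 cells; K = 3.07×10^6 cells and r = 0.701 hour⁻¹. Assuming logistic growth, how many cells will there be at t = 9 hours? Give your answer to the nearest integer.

2893427 cells

A = (K − N₀)/N₀ = (3.07×10^6 − 88900)/88900 = 33.533.
N(t) = K/(1 + A·e^(−rt)) = 3.07×10^6/(1 + 33.533×e^(−0.701×9)).
e^(−6.309) = 0.0018199; denominator = 1 + 33.533×0.0018199 = 1.061.
N = 3.07×10^6/1.061 = 2.893427×10^6.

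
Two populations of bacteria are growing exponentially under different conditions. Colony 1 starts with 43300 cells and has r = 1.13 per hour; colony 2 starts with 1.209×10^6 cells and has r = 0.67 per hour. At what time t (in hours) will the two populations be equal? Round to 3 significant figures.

7.24 hours

Set 43300·e^(1.13t) = 1.209×10^6·e^(0.67t).
e^((1.13 − 0.67)t) = 1.209×10^6/43300 → e^(0.46·t) = 27.921.
0.46·t = ln(27.921) = 3.3294, so t = 3.3294/0.46 = 7.2378.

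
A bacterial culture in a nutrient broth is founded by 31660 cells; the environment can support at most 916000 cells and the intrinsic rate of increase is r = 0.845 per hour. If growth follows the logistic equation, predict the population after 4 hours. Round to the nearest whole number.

469496 cells

A = (K − N₀)/N₀ = (916000 − 31660)/31660 = 27.932.
N(t) = K/(1 + A·e^(−rt)) = 916000/(1 + 27.932×e^(−0.845×4)).
e^(−3.38) = 0.034047; denominator = 1 + 27.932×0.034047 = 1.951.
N = 916000/1.951 = 469496.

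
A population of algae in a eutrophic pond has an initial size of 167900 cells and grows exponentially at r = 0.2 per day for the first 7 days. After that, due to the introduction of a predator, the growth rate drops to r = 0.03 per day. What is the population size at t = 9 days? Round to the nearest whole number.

722971 cells

Phase 1: N(7) = 167900·e^(0.2×7) = 167900·e^1.4 = 680868.
Phase 2 runs for 9 − 7 = 2 days at r = 0.03.
N(9) = 680868·e^(0.03×2) = 680868·e^0.06 = 722971.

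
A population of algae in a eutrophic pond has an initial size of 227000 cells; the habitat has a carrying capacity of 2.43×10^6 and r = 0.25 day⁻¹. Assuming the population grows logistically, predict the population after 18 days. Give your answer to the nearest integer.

2193515 cells

A = (K − N₀)/N₀ = (2.43×10^6 − 227000)/227000 = 9.7048.
N(t) = K/(1 + A·e^(−rt)) = 2.43×10^6/(1 + 9.7048×e^(−0.25×18)).
e^(−4.5) = 0.011109; denominator = 1 + 9.7048×0.011109 = 1.1078.
N = 2.43×10^6/1.1078 = 2.193515×10^6.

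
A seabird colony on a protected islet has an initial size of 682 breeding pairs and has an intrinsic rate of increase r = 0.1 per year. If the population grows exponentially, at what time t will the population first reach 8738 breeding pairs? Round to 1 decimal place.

Set N₀·e^(rt) = 8738: e^(0.1·t) = 8738/682 = 12.812.
0.1·t = ln(12.812) = 2.5504, so t = 2.5504/0.1 = 25.504.

25.5 years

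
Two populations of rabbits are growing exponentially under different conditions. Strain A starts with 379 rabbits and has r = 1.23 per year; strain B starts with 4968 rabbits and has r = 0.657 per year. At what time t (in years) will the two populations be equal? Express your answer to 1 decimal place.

4.5 years

Set 379·e^(1.23t) = 4968·e^(0.657t).
e^((1.23 − 0.657)t) = 4968/379 → e^(0.573·t) = 13.108.
0.573·t = ln(13.108) = 2.5732, so t = 2.5732/0.573 = 4.4908.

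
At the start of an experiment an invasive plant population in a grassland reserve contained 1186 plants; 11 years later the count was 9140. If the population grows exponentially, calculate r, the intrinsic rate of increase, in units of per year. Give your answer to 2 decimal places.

0.19 per year

From N(t) = N₀·e^(rt): e^(r·11) = 9140/1186 = 7.7066.
r·11 = ln(7.7066) = 2.0421, so r = 2.0421/11 = 0.18564.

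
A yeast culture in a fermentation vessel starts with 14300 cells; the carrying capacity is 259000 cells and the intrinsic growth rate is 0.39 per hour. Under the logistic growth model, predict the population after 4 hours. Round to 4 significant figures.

A = (K − N₀)/N₀ = (259000 − 14300)/14300 = 17.112.
N(t) = K/(1 + A·e^(−rt)) = 259000/(1 + 17.112×e^(−0.39×4)).
e^(−1.56) = 0.21014; denominator = 1 + 17.112×0.21014 = 4.5958.
N = 259000/4.5958 = 56355.5.

56360 cells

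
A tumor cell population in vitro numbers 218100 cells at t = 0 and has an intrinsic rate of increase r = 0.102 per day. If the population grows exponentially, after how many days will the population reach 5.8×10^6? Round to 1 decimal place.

32.2 days

Set N₀·e^(rt) = 5.8×10^6: e^(0.102·t) = 5.8×10^6/218100 = 26.593.
0.102·t = ln(26.593) = 3.2807, so t = 3.2807/0.102 = 32.163.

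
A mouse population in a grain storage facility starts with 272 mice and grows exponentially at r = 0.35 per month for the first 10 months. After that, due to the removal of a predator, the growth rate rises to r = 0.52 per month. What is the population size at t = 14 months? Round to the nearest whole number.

72099 mice

Phase 1: N(10) = 272·e^(0.35×10) = 272·e^3.5 = 9007.4.
Phase 2 runs for 14 − 10 = 4 months at r = 0.52.
N(14) = 9007.4·e^(0.52×4) = 9007.4·e^2.08 = 72099.5.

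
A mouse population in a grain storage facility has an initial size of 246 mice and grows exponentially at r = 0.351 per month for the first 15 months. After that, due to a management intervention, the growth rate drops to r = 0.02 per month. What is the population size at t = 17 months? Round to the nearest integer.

Phase 1: N(15) = 246·e^(0.351×15) = 246·e^5.265 = 47587.8.
Phase 2 runs for 17 − 15 = 2 months at r = 0.02.
N(17) = 47587.8·e^(0.02×2) = 47587.8·e^0.04 = 49529.9.

49530 mice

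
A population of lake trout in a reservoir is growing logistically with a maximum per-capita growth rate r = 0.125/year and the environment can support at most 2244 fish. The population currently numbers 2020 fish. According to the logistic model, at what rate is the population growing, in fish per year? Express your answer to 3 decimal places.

dN/dt = rN(1 − N/K) = 0.125 × 2020 × (1 − 2020/2244).
1 − 2020/2244 = 0.099822; dN/dt = 0.125 × 2020 × 0.099822 = 25.205.

25.205 fish per year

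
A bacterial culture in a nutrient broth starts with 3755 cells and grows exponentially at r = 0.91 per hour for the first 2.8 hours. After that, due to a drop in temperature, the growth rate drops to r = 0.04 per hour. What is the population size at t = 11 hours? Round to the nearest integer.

66626 cells

Phase 1: N(2.8) = 3755·e^(0.91×2.8) = 3755·e^2.548 = 47994.6.
Phase 2 runs for 11 − 2.8 = 8.2 hours at r = 0.04.
N(11) = 47994.6·e^(0.04×8.2) = 47994.6·e^0.328 = 66625.6.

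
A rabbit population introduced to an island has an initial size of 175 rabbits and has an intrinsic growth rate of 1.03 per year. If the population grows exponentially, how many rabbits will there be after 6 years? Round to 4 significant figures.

84520 rabbits

N(t) = N₀·e^(rt) = 175 × e^(1.03×6) = 175 × e^6.18.
e^6.18 ≈ 482.99, so N ≈ 175 × 482.99 = 84523.6.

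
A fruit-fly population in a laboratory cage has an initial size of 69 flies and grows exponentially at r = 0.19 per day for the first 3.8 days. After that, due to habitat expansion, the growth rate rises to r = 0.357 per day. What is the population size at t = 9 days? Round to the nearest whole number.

Phase 1: N(3.8) = 69·e^(0.19×3.8) = 69·e^0.722 = 142.04.
Phase 2 runs for 9 − 3.8 = 5.2 days at r = 0.357.
N(9) = 142.04·e^(0.357×5.2) = 142.04·e^1.856 = 909.147.

909 flies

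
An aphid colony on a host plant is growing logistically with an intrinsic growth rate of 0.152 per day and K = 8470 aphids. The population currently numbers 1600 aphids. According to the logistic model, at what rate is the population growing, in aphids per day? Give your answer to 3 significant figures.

dN/dt = rN(1 − N/K) = 0.152 × 1600 × (1 − 1600/8470).
1 − 1600/8470 = 0.8111; dN/dt = 0.152 × 1600 × 0.8111 = 197.26.

197 aphids per day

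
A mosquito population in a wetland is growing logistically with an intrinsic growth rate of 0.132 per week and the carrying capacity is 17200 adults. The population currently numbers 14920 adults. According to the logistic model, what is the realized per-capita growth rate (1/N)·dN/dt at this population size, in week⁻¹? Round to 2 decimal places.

(1/N)·dN/dt = r(1 − N/K) = 0.132 × (1 − 14920/17200).
= 0.132 × 0.13256 = 0.017498.

0.02 per week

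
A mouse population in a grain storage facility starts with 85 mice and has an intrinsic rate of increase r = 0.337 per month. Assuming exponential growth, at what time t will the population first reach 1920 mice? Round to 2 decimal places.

9.25 months

Set N₀·e^(rt) = 1920: e^(0.337·t) = 1920/85 = 22.588.
0.337·t = ln(22.588) = 3.1174, so t = 3.1174/0.337 = 9.2505.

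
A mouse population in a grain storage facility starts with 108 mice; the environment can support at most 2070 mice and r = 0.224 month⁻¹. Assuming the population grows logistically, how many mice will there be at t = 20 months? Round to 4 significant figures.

1717 mice

A = (K − N₀)/N₀ = (2070 − 108)/108 = 18.167.
N(t) = K/(1 + A·e^(−rt)) = 2070/(1 + 18.167×e^(−0.224×20)).
e^(−4.48) = 0.011333; denominator = 1 + 18.167×0.011333 = 1.2059.
N = 2070/1.2059 = 1716.57.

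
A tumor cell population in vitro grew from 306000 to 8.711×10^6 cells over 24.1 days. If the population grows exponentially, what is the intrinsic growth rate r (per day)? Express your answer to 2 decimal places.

0.14 per day

From N(t) = N₀·e^(rt): e^(r·24.1) = 8.711×10^6/306000 = 28.467.
r·24.1 = ln(28.467) = 3.3488, so r = 3.3488/24.1 = 0.13895.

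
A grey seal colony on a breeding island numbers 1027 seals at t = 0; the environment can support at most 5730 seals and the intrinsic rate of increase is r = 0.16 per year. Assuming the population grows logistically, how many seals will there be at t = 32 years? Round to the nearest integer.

A = (K − N₀)/N₀ = (5730 − 1027)/1027 = 4.5794.
N(t) = K/(1 + A·e^(−rt)) = 5730/(1 + 4.5794×e^(−0.16×32)).
e^(−5.12) = 0.005976; denominator = 1 + 4.5794×0.005976 = 1.0274.
N = 5730/1.0274 = 5577.37.

5577 seals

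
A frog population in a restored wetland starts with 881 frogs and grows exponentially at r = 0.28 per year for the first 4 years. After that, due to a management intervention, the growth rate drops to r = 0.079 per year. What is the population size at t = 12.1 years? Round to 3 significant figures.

Phase 1: N(4) = 881·e^(0.28×4) = 881·e^1.12 = 2700.14.
Phase 2 runs for 12.1 − 4 = 8.1 years at r = 0.079.
N(12.1) = 2700.14·e^(0.079×8.1) = 2700.14·e^0.6399 = 5120.25.

5120 frogs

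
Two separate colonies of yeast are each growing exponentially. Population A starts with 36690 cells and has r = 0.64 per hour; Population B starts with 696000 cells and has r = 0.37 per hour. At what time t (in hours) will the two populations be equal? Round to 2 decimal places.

10.90 hours

Set 36690·e^(0.64t) = 696000·e^(0.37t).
e^((0.64 − 0.37)t) = 696000/36690 → e^(0.27·t) = 18.97.
0.27·t = ln(18.97) = 2.9428, so t = 2.9428/0.27 = 10.899.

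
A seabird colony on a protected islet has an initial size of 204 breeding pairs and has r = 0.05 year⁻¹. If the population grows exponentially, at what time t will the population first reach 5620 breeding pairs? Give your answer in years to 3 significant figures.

Set N₀·e^(rt) = 5620: e^(0.05·t) = 5620/204 = 27.549.
0.05·t = ln(27.549) = 3.316, so t = 3.316/0.05 = 66.319.

66.3 years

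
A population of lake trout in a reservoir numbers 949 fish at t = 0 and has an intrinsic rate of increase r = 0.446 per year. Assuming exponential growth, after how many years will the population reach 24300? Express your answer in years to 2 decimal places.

Set N₀·e^(rt) = 24300: e^(0.446·t) = 24300/949 = 25.606.
0.446·t = ln(25.606) = 3.2428, so t = 3.2428/0.446 = 7.2709.

7.27 years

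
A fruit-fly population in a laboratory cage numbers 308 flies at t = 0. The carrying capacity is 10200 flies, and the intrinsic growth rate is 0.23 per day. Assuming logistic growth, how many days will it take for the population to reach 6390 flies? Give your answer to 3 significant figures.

17.3 days

A = (K − N₀)/N₀ = (10200 − 308)/308 = 32.117.
Solve 10200/(1 + 32.117·e^(−0.23t)) = 6390: 1 + 32.117·e^(−0.23t) = 1.5962, so e^(−0.23t) = 0.0185648.
−0.23·t = ln(0.0185648) = -3.9865, so t = 3.9865/0.23 = 17.333.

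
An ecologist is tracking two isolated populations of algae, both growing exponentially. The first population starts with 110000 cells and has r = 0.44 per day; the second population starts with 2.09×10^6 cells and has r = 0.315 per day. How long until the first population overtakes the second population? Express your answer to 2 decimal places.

Set 110000·e^(0.44t) = 2.09×10^6·e^(0.315t).
e^((0.44 − 0.315)t) = 2.09×10^6/110000 → e^(0.125·t) = 19.
0.125·t = ln(19) = 2.9444, so t = 2.9444/0.125 = 23.556.

23.56 days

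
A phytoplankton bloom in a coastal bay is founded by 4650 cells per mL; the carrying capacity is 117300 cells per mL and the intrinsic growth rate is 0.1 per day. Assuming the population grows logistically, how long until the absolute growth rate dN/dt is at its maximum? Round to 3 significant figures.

Logistic growth is fastest at N = K/2 = 58650.
A = (K − N₀)/N₀ = 24.226. Set K/(1 + A·e^(−rt)) = K/2 → A·e^(−rt) = 1.
e^(−0.1t) = 1/24.226 = 0.0412783, so t = ln(24.226)/0.1 = 3.1874/0.1 = 31.874.

31.9 days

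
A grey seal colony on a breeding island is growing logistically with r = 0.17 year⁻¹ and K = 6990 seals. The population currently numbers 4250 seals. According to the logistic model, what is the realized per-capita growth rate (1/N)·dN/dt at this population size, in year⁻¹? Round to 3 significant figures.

0.0666 per year

(1/N)·dN/dt = r(1 − N/K) = 0.17 × (1 − 4250/6990).
= 0.17 × 0.39199 = 0.066638.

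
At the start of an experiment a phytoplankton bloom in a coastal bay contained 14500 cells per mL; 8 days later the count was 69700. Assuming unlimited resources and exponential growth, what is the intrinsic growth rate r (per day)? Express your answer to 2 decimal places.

0.20 per day

From N(t) = N₀·e^(rt): e^(r·8) = 69700/14500 = 4.8069.
r·8 = ln(4.8069) = 1.5701, so r = 1.5701/8 = 0.19626.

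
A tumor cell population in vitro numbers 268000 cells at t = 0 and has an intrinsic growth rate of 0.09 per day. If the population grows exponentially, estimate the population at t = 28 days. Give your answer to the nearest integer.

N(t) = N₀·e^(rt) = 268000 × e^(0.09×28) = 268000 × e^2.52.
e^2.52 ≈ 12.429, so N ≈ 268000 × 12.429 = 3.330864×10^6.

3330864 cells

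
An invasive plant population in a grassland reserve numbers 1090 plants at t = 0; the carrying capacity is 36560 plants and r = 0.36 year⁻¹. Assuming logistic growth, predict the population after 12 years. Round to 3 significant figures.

A = (K − N₀)/N₀ = (36560 − 1090)/1090 = 32.541.
N(t) = K/(1 + A·e^(−rt)) = 36560/(1 + 32.541×e^(−0.36×12)).
e^(−4.32) = 0.0133; denominator = 1 + 32.541×0.0133 = 1.4328.
N = 36560/1.4328 = 25516.6.

25500 plants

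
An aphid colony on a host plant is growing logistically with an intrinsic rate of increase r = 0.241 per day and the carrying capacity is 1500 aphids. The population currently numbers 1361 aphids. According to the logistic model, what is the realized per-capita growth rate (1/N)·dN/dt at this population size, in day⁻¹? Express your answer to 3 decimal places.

(1/N)·dN/dt = r(1 − N/K) = 0.241 × (1 − 1361/1500).
= 0.241 × 0.092667 = 0.022333.

0.022 per day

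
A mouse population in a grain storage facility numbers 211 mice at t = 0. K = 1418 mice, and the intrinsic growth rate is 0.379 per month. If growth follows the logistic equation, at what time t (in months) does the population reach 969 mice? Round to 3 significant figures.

A = (K − N₀)/N₀ = (1418 − 211)/211 = 5.7204.
Solve 1418/(1 + 5.7204·e^(−0.379t)) = 969: 1 + 5.7204·e^(−0.379t) = 1.4634, so e^(−0.379t) = 0.0810024.
−0.379·t = ln(0.0810024) = -2.5133, so t = 2.5133/0.379 = 6.6313.

6.63 months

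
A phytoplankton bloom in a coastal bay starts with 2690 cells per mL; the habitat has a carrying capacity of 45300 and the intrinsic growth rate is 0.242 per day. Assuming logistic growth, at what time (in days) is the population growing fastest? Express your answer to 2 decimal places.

11.42 days

Logistic growth is fastest at N = K/2 = 22650.
A = (K − N₀)/N₀ = 15.84. Set K/(1 + A·e^(−rt)) = K/2 → A·e^(−rt) = 1.
e^(−0.242t) = 1/15.84 = 0.0631307, so t = ln(15.84)/0.242 = 2.7625/0.242 = 11.415.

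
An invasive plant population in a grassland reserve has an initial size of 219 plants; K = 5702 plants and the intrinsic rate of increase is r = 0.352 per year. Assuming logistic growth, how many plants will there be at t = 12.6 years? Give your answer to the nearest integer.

4397 plants

A = (K − N₀)/N₀ = (5702 − 219)/219 = 25.037.
N(t) = K/(1 + A·e^(−rt)) = 5702/(1 + 25.037×e^(−0.352×12.6)).
e^(−4.435) = 0.011853; denominator = 1 + 25.037×0.011853 = 1.2968.
N = 5702/1.2968 = 4397.15.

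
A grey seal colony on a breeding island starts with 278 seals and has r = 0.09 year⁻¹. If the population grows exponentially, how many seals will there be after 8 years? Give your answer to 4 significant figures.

N(t) = N₀·e^(rt) = 278 × e^(0.09×8) = 278 × e^0.72.
e^0.72 ≈ 2.0544, so N ≈ 278 × 2.0544 = 571.132.

571.1 seals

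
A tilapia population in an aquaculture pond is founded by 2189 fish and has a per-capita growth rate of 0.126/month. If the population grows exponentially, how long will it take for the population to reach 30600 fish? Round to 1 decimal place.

Set N₀·e^(rt) = 30600: e^(0.126·t) = 30600/2189 = 13.979.
0.126·t = ln(13.979) = 2.6376, so t = 2.6376/0.126 = 20.933.

20.9 months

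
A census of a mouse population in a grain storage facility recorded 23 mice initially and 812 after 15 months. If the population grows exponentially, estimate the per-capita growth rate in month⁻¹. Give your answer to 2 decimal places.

0.24 per month

From N(t) = N₀·e^(rt): e^(r·15) = 812/23 = 35.304.
r·15 = ln(35.304) = 3.564, so r = 3.564/15 = 0.2376.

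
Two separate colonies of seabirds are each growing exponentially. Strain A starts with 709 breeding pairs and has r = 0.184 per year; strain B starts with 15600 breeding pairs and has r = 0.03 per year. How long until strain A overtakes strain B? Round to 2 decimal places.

20.07 years

Set 709·e^(0.184t) = 15600·e^(0.03t).
e^((0.184 − 0.03)t) = 15600/709 → e^(0.154·t) = 22.003.
0.154·t = ln(22.003) = 3.0912, so t = 3.0912/0.154 = 20.073.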